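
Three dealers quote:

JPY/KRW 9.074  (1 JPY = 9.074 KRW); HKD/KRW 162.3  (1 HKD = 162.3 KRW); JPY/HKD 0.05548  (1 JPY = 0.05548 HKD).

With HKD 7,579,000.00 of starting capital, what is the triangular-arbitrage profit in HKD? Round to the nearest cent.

Profitable loop is HKD → JPY → KRW → HKD:
HKD 7,579,000.00 ÷ 0.05548 = JPY 136,607,787
JPY 136,607,787 × 9.074 = KRW 1,239,579,056
KRW 1,239,579,056 ÷ 162.3 = HKD 7,637,578.90
Profit = HKD 7,637,578.90 − HKD 7,579,000.00

Profit: HKD 58,578.90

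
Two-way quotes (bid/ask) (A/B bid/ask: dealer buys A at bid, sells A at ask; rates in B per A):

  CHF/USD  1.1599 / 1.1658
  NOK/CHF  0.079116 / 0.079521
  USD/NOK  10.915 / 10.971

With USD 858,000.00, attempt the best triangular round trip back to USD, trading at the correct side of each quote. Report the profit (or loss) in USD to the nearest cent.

Net profit: USD 1,401.09

Best loop USD → NOK → CHF → USD:
USD 858,000.00 × 10.915 (sell USD at bid) = NOK 9,365,070.00
NOK 9,365,070.00 × 0.079116 (sell NOK at bid) = CHF 740,926.88
CHF 740,926.88 × 1.1599 (sell CHF at bid) = USD 859,401.09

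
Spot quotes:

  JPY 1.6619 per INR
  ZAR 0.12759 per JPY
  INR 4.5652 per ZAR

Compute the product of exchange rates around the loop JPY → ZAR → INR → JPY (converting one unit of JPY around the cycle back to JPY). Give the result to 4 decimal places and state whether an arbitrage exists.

Around JPY → ZAR → INR → JPY: 1 × 0.12759 × 4.5652 × 1.6619 = 0.968013
Product < 1; profitable direction is JPY → INR → ZAR → JPY.

0.9680 (arbitrage exists)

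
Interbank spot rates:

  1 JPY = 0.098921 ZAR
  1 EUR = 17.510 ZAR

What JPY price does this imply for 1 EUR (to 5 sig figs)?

EUR/JPY = 177.01

1 EUR × 17.510 = 17.51 ZAR
17.51 ZAR ÷ 0.098921 = 177.01 JPY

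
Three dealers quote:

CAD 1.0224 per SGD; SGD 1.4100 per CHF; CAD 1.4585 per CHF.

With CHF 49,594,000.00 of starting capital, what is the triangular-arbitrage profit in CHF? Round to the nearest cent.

Profit: CHF 581,951.59

Profitable loop is CHF → CAD → SGD → CHF:
CHF 49,594,000.00 × 1.4585 = CAD 72,332,849.00
CAD 72,332,849.00 ÷ 1.0224 = SGD 70,748,091.74
SGD 70,748,091.74 ÷ 1.4100 = CHF 50,175,951.59
Profit = CHF 50,175,951.59 − CHF 49,594,000.00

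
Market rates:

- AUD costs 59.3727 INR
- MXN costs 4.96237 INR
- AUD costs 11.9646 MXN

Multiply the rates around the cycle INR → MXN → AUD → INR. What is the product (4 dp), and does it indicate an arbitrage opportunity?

Around INR → MXN → AUD → INR: 1 ÷ 4.96237 ÷ 11.9646 × 59.3727 = 0.999999
Product ≈ 1 (deviation 0.000%, within rounding noise).

1.0000 (no arbitrage)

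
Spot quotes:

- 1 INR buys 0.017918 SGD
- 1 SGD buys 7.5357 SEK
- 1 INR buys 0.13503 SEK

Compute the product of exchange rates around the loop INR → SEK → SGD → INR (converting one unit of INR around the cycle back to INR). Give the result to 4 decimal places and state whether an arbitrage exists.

Around INR → SEK → SGD → INR: 1 × 0.13503 ÷ 7.5357 ÷ 0.017918 = 1.000039
Product ≈ 1 (deviation 0.004%, within rounding noise).

1.0000 (no arbitrage)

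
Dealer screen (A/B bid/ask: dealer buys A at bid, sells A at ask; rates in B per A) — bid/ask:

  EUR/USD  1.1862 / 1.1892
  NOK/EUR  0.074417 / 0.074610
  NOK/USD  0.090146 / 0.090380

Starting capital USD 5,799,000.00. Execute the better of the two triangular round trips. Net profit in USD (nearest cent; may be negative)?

Net profit: USD 92,795.02

Best loop USD → EUR → NOK → USD:
USD 5,799,000.00 ÷ 1.1892 (buy EUR at ask) = EUR 4,876,387.49
EUR 4,876,387.49 ÷ 0.074610 (buy NOK at ask) = NOK 65,358,363.32
NOK 65,358,363.32 × 0.090146 (sell NOK at bid) = USD 5,891,795.02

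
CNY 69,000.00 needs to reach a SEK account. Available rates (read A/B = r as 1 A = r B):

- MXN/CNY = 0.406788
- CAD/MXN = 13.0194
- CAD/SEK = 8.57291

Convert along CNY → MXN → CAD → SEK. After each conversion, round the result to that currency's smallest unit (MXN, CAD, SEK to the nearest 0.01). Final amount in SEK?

CNY 69,000.00 ÷ 0.406788 = MXN 169,621.52
MXN 169,621.52 ÷ 13.0194 = CAD 13,028.37
CAD 13,028.37 × 8.57291 = SEK 111,691.04

SEK 111,691.04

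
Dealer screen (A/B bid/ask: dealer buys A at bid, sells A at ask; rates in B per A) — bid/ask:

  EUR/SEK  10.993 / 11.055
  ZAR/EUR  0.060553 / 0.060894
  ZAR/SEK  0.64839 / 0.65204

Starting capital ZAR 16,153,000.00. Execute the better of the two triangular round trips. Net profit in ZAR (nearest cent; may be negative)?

Net profit: ZAR 337,386.96

Best loop ZAR → EUR → SEK → ZAR:
ZAR 16,153,000.00 × 0.060553 (sell ZAR at bid) = EUR 978,112.61
EUR 978,112.61 × 10.993 (sell EUR at bid) = SEK 10,752,391.91
SEK 10,752,391.91 ÷ 0.65204 (buy ZAR at ask) = ZAR 16,490,386.96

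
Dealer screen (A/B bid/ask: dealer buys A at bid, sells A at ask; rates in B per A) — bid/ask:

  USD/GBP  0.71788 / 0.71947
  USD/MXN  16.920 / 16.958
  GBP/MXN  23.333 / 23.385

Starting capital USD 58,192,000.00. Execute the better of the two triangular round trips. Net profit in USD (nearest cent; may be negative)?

Net profit: USD 329,247.91

Best loop USD → MXN → GBP → USD:
USD 58,192,000.00 × 16.920 (sell USD at bid) = MXN 984,608,640.00
MXN 984,608,640.00 ÷ 23.385 (buy GBP at ask) = GBP 42,104,282.23
GBP 42,104,282.23 ÷ 0.71947 (buy USD at ask) = USD 58,521,247.91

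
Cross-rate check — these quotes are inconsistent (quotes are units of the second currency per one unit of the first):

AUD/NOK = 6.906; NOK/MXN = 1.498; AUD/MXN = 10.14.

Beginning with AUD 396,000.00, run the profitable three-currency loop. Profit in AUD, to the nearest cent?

Profitable loop is AUD → NOK → MXN → AUD:
AUD 396,000.00 × 6.906 = NOK 2,734,776.00
NOK 2,734,776.00 × 1.498 = MXN 4,096,694.45
MXN 4,096,694.45 ÷ 10.14 = AUD 404,013.26
Profit = AUD 404,013.26 − AUD 396,000.00

Profit: AUD 8,013.26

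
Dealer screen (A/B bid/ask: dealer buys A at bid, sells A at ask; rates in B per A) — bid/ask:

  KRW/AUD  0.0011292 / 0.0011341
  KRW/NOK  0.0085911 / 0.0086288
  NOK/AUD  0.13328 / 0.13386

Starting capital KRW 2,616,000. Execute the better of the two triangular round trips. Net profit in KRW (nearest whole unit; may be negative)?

Net profit: KRW 25,193

Best loop KRW → NOK → AUD → KRW:
KRW 2,616,000 × 0.0085911 (sell KRW at bid) = NOK 22,474.32
NOK 22,474.32 × 0.13328 (sell NOK at bid) = AUD 2,995.38
AUD 2,995.38 ÷ 0.0011341 (buy KRW at ask) = KRW 2,641,193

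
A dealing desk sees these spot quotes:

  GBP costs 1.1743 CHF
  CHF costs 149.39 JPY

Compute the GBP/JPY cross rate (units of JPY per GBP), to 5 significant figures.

1 GBP × 1.1743 = 1.1743 CHF
1.1743 CHF × 149.39 = 175.429 JPY

GBP/JPY = 175.43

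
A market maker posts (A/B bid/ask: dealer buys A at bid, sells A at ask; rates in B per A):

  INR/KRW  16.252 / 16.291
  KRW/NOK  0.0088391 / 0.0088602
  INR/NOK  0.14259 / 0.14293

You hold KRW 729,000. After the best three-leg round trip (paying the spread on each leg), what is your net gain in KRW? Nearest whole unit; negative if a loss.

Best loop KRW → NOK → INR → KRW:
KRW 729,000 × 0.0088391 (sell KRW at bid) = NOK 6,443.70
NOK 6,443.70 ÷ 0.14293 (buy INR at ask) = INR 45,082.94
INR 45,082.94 × 16.252 (sell INR at bid) = KRW 732,688

Net profit: KRW 3,688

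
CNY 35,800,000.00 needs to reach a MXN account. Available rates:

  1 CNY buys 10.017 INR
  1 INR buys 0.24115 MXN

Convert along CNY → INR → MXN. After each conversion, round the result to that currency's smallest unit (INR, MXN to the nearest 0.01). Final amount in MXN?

MXN 86,478,463.89

CNY 35,800,000.00 × 10.017 = INR 358,608,600.00
INR 358,608,600.00 × 0.24115 = MXN 86,478,463.89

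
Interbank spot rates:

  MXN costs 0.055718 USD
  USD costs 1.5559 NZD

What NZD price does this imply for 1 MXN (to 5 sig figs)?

1 MXN × 0.055718 = 0.055718 USD
0.055718 USD × 1.5559 = 0.0866916 NZD

MXN/NZD = 0.086692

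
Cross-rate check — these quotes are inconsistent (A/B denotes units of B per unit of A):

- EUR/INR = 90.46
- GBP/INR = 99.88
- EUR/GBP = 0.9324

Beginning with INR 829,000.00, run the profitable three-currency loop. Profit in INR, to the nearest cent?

Profit: INR 24,451.30

Profitable loop is INR → EUR → GBP → INR:
INR 829,000.00 ÷ 90.46 = EUR 9,164.27
EUR 9,164.27 × 0.9324 = GBP 8,544.77
GBP 8,544.77 × 99.88 = INR 853,451.30
Profit = INR 853,451.30 − INR 829,000.00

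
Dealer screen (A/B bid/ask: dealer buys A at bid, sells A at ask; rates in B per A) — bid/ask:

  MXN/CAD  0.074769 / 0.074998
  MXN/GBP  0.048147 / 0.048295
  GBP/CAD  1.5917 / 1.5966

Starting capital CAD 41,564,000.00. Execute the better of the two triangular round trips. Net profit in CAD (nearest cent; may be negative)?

Net profit: CAD 907,549.15

Best loop CAD → MXN → GBP → CAD:
CAD 41,564,000.00 ÷ 0.074998 (buy MXN at ask) = MXN 554,201,445.37
MXN 554,201,445.37 × 0.048147 (sell MXN at bid) = GBP 26,683,136.99
GBP 26,683,136.99 × 1.5917 (sell GBP at bid) = CAD 42,471,549.15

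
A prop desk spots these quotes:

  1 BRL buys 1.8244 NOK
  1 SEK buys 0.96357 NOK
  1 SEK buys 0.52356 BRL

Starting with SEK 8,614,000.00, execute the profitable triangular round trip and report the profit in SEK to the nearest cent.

Profitable loop is SEK → NOK → BRL → SEK:
SEK 8,614,000.00 × 0.96357 = NOK 8,300,191.98
NOK 8,300,191.98 ÷ 1.8244 = BRL 4,549,546.14
BRL 4,549,546.14 ÷ 0.52356 = SEK 8,689,636.61
Profit = SEK 8,689,636.61 − SEK 8,614,000.00

Profit: SEK 75,636.61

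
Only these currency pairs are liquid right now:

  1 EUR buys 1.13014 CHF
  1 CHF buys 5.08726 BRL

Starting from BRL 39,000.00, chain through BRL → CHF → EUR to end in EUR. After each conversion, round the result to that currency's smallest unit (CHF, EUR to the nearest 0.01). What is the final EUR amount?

BRL 39,000.00 ÷ 5.08726 = CHF 7,666.21
CHF 7,666.21 ÷ 1.13014 = EUR 6,783.42

EUR 6,783.42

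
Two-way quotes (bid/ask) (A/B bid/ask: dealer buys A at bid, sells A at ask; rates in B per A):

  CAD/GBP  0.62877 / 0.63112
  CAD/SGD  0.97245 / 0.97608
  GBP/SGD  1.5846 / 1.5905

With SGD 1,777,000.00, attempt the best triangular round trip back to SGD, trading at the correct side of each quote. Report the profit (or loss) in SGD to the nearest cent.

Best loop SGD → CAD → GBP → SGD:
SGD 1,777,000.00 ÷ 0.97608 (buy CAD at ask) = CAD 1,820,547.50
CAD 1,820,547.50 × 0.62877 (sell CAD at bid) = GBP 1,144,705.65
GBP 1,144,705.65 × 1.5846 (sell GBP at bid) = SGD 1,813,900.57

Net profit: SGD 36,900.57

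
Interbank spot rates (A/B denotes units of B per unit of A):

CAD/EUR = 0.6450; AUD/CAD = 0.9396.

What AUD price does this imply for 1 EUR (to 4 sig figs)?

EUR/AUD = 1.650

1 EUR ÷ 0.6450 = 1.55039 CAD
1.55039 CAD ÷ 0.9396 = 1.65005 AUD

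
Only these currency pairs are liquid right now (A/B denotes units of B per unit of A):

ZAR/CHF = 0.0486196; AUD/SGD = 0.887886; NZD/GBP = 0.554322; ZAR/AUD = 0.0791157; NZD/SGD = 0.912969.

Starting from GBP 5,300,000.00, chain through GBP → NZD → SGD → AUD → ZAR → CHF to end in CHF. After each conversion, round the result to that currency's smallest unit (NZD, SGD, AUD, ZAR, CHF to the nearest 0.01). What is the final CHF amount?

GBP 5,300,000.00 ÷ 0.554322 = NZD 9,561,229.75
NZD 9,561,229.75 × 0.912969 = SGD 8,729,106.36
SGD 8,729,106.36 ÷ 0.887886 = AUD 9,831,336.86
AUD 9,831,336.86 ÷ 0.0791157 = ZAR 124,265,308.40
ZAR 124,265,308.40 × 0.0486196 = CHF 6,041,729.59

CHF 6,041,729.59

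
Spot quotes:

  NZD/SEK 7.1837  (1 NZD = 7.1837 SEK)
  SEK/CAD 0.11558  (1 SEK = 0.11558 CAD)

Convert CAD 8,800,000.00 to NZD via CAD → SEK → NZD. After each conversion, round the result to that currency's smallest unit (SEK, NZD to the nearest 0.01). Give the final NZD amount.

CAD 8,800,000.00 ÷ 0.11558 = SEK 76,137,740.09
SEK 76,137,740.09 ÷ 7.1837 = NZD 10,598,680.36

NZD 10,598,680.36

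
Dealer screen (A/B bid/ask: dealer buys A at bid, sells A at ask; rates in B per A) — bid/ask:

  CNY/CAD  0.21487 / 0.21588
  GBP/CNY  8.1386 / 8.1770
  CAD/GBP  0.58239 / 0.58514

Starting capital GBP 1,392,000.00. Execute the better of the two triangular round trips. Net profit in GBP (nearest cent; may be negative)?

Best loop GBP → CNY → CAD → GBP:
GBP 1,392,000.00 × 8.1386 (sell GBP at bid) = CNY 11,328,931.20
CNY 11,328,931.20 × 0.21487 (sell CNY at bid) = CAD 2,434,247.45
CAD 2,434,247.45 × 0.58239 (sell CAD at bid) = GBP 1,417,681.37

Net profit: GBP 25,681.37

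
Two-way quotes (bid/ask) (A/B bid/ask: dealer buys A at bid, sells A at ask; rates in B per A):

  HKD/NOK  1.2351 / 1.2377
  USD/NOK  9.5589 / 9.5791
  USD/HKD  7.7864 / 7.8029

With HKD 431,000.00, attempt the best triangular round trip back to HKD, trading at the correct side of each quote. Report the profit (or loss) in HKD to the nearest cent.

Best loop HKD → NOK → USD → HKD:
HKD 431,000.00 × 1.2351 (sell HKD at bid) = NOK 532,328.10
NOK 532,328.10 ÷ 9.5791 (buy USD at ask) = USD 55,571.83
USD 55,571.83 × 7.7864 (sell USD at bid) = HKD 432,704.48

Net profit: HKD 1,704.48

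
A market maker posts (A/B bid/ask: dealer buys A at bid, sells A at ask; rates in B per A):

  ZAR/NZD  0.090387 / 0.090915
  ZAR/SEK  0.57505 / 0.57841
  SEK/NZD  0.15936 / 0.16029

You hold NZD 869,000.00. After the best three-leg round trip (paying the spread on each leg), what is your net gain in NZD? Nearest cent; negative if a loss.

Net profit: NZD 6,929.52

Best loop NZD → ZAR → SEK → NZD:
NZD 869,000.00 ÷ 0.090915 (buy ZAR at ask) = ZAR 9,558,378.71
ZAR 9,558,378.71 × 0.57505 (sell ZAR at bid) = SEK 5,496,545.67
SEK 5,496,545.67 × 0.15936 (sell SEK at bid) = NZD 875,929.52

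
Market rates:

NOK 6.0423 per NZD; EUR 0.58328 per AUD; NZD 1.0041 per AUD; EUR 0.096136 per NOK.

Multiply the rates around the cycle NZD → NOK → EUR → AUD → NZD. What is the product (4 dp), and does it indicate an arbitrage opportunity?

1.0000 (no arbitrage)

Around NZD → NOK → EUR → AUD → NZD: 1 × 6.0423 × 0.096136 ÷ 0.58328 × 1.0041 = 0.999973
Product ≈ 1 (deviation 0.003%, within rounding noise).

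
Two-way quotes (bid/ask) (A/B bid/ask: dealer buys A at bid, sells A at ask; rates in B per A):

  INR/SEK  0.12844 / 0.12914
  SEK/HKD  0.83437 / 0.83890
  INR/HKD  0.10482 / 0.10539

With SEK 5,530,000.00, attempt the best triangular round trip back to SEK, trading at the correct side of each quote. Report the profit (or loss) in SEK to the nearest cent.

Net profit: SEK 93,215.20

Best loop SEK → HKD → INR → SEK:
SEK 5,530,000.00 × 0.83437 (sell SEK at bid) = HKD 4,614,066.10
HKD 4,614,066.10 ÷ 0.10539 (buy INR at ask) = INR 43,780,872.00
INR 43,780,872.00 × 0.12844 (sell INR at bid) = SEK 5,623,215.20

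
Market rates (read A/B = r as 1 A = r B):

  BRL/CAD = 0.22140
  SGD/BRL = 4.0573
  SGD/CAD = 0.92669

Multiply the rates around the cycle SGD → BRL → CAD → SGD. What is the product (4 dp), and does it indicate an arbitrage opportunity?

0.9693 (arbitrage exists)

Around SGD → BRL → CAD → SGD: 1 × 4.0573 × 0.22140 ÷ 0.92669 = 0.969349
Product < 1; profitable direction is SGD → CAD → BRL → SGD.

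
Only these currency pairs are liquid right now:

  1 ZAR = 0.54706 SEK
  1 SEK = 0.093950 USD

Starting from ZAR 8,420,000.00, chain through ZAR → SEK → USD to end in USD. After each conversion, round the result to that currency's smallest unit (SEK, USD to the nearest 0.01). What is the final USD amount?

USD 432,756.74

ZAR 8,420,000.00 × 0.54706 = SEK 4,606,245.20
SEK 4,606,245.20 × 0.093950 = USD 432,756.74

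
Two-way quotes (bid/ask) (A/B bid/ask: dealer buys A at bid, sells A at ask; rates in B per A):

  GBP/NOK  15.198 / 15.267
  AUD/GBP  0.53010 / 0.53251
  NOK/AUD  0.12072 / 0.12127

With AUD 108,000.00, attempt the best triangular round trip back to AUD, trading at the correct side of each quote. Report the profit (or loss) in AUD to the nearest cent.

Best loop AUD → NOK → GBP → AUD:
AUD 108,000.00 ÷ 0.12127 (buy NOK at ask) = NOK 890,574.75
NOK 890,574.75 ÷ 15.267 (buy GBP at ask) = GBP 58,333.32
GBP 58,333.32 ÷ 0.53251 (buy AUD at ask) = AUD 109,544.08

Net profit: AUD 1,544.08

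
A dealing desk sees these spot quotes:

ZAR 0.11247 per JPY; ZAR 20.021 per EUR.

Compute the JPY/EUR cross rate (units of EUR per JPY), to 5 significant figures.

1 JPY × 0.11247 = 0.11247 ZAR
0.11247 ZAR ÷ 20.021 = 0.0056176 EUR

JPY/EUR = 0.0056176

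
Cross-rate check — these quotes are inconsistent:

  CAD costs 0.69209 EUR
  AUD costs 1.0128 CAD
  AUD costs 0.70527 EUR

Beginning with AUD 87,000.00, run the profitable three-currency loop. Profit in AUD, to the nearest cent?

Profitable loop is AUD → EUR → CAD → AUD:
AUD 87,000.00 × 0.70527 = EUR 61,358.49
EUR 61,358.49 ÷ 0.69209 = CAD 88,656.81
CAD 88,656.81 ÷ 1.0128 = AUD 87,536.34
Profit = AUD 87,536.34 − AUD 87,000.00

Profit: AUD 536.34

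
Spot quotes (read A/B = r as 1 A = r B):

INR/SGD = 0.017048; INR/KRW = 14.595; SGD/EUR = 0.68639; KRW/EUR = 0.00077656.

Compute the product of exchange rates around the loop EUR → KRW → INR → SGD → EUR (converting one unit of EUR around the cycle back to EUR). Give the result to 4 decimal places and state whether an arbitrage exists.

Around EUR → KRW → INR → SGD → EUR: 1 ÷ 0.00077656 ÷ 14.595 × 0.017048 × 0.68639 = 1.032441
Product > 1; profitable direction is EUR → KRW → INR → SGD → EUR.

1.0324 (arbitrage exists)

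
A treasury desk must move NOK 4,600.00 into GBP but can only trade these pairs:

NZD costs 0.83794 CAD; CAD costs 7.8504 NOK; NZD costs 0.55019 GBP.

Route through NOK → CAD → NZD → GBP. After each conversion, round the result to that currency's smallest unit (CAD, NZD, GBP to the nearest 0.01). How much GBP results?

GBP 384.74

NOK 4,600.00 ÷ 7.8504 = CAD 585.96
CAD 585.96 ÷ 0.83794 = NZD 699.29
NZD 699.29 × 0.55019 = GBP 384.74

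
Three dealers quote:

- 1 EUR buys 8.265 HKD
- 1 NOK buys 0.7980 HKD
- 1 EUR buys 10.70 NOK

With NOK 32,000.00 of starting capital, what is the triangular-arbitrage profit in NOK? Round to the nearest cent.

Profit: NOK 1,059.31

Profitable loop is NOK → HKD → EUR → NOK:
NOK 32,000.00 × 0.7980 = HKD 25,536.00
HKD 25,536.00 ÷ 8.265 = EUR 3,089.66
EUR 3,089.66 × 10.70 = NOK 33,059.31
Profit = NOK 33,059.31 − NOK 32,000.00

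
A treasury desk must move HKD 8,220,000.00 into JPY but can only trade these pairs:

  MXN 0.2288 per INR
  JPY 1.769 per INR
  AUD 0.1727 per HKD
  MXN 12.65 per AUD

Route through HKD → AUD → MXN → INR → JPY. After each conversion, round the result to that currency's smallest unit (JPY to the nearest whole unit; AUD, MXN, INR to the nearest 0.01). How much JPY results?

HKD 8,220,000.00 × 0.1727 = AUD 1,419,594.00
AUD 1,419,594.00 × 12.65 = MXN 17,957,864.10
MXN 17,957,864.10 ÷ 0.2288 = INR 78,487,168.27
INR 78,487,168.27 × 1.769 = JPY 138,843,801

JPY 138,843,801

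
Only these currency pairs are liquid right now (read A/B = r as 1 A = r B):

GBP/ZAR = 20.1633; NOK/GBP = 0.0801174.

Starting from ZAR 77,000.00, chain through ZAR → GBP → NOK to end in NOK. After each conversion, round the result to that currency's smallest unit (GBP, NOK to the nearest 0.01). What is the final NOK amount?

NOK 47,665.30

ZAR 77,000.00 ÷ 20.1633 = GBP 3,818.82
GBP 3,818.82 ÷ 0.0801174 = NOK 47,665.30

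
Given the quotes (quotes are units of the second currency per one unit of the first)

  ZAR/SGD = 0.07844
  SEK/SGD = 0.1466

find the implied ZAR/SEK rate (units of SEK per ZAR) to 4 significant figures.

ZAR/SEK = 0.5351

1 ZAR × 0.07844 = 0.07844 SGD
0.07844 SGD ÷ 0.1466 = 0.535061 SEK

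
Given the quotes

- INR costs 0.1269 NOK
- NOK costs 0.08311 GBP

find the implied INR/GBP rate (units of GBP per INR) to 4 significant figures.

1 INR × 0.1269 = 0.1269 NOK
0.1269 NOK × 0.08311 = 0.0105467 GBP

INR/GBP = 0.01055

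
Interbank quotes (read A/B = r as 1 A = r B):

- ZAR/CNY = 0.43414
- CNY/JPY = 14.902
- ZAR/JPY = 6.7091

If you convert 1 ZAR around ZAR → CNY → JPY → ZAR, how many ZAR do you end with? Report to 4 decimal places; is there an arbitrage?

Around ZAR → CNY → JPY → ZAR: 1 × 0.43414 × 14.902 ÷ 6.7091 = 0.964295
Product < 1; profitable direction is ZAR → JPY → CNY → ZAR.

0.9643 (arbitrage exists)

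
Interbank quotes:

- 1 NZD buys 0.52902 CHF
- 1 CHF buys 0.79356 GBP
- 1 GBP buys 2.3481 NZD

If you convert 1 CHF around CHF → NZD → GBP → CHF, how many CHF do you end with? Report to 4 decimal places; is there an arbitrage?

1.0145 (arbitrage exists)

Around CHF → NZD → GBP → CHF: 1 ÷ 0.52902 ÷ 2.3481 ÷ 0.79356 = 1.014452
Product > 1; profitable direction is CHF → NZD → GBP → CHF.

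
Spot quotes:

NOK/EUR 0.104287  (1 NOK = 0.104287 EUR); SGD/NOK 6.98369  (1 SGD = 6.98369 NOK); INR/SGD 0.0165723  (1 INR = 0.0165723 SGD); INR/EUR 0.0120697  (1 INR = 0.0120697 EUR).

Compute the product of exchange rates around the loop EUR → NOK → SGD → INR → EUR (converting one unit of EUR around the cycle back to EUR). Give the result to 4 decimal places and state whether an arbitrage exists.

1.0000 (no arbitrage)

Around EUR → NOK → SGD → INR → EUR: 1 ÷ 0.104287 ÷ 6.98369 ÷ 0.0165723 × 0.0120697 = 0.999997
Product ≈ 1 (deviation 0.000%, within rounding noise).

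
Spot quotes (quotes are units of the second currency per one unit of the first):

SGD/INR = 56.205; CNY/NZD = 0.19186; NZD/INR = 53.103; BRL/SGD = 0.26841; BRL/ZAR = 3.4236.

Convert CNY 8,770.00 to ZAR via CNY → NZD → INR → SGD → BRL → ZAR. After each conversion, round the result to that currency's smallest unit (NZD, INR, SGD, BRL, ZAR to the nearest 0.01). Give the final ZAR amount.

ZAR 20,277.44

CNY 8,770.00 × 0.19186 = NZD 1,682.61
NZD 1,682.61 × 53.103 = INR 89,351.64
INR 89,351.64 ÷ 56.205 = SGD 1,589.75
SGD 1,589.75 ÷ 0.26841 = BRL 5,922.84
BRL 5,922.84 × 3.4236 = ZAR 20,277.44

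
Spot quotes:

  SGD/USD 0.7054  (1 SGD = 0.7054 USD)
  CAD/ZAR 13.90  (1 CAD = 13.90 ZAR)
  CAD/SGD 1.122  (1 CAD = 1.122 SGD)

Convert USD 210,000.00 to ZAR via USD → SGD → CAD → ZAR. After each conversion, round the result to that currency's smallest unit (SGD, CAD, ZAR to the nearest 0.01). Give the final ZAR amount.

USD 210,000.00 ÷ 0.7054 = SGD 297,703.43
SGD 297,703.43 ÷ 1.122 = CAD 265,332.83
CAD 265,332.83 × 13.90 = ZAR 3,688,126.34

ZAR 3,688,126.34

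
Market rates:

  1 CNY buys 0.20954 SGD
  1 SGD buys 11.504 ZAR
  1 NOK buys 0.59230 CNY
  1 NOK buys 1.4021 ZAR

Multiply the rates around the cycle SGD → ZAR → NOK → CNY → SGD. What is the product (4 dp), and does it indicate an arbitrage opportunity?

1.0183 (arbitrage exists)

Around SGD → ZAR → NOK → CNY → SGD: 1 × 11.504 ÷ 1.4021 × 0.59230 × 0.20954 = 1.018307
Product > 1; profitable direction is SGD → ZAR → NOK → CNY → SGD.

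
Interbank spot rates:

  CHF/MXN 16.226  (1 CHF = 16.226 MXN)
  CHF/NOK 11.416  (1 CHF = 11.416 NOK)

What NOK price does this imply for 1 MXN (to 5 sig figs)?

1 MXN ÷ 16.226 = 0.0616295 CHF
0.0616295 CHF × 11.416 = 0.703562 NOK

MXN/NOK = 0.70356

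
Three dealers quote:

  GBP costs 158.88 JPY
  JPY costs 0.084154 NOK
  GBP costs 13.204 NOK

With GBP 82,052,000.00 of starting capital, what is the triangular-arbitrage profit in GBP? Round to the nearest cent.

Profit: GBP 1,033,961.59

Profitable loop is GBP → JPY → NOK → GBP:
GBP 82,052,000.00 × 158.88 = JPY 13,036,421,760
JPY 13,036,421,760 × 0.084154 = NOK 1,097,067,036.79
NOK 1,097,067,036.79 ÷ 13.204 = GBP 83,085,961.59
Profit = GBP 83,085,961.59 − GBP 82,052,000.00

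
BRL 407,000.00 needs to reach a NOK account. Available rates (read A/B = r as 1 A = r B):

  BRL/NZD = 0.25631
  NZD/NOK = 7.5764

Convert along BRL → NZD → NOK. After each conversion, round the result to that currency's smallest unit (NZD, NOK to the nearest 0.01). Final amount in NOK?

NOK 790,356.18

BRL 407,000.00 × 0.25631 = NZD 104,318.17
NZD 104,318.17 × 7.5764 = NOK 790,356.18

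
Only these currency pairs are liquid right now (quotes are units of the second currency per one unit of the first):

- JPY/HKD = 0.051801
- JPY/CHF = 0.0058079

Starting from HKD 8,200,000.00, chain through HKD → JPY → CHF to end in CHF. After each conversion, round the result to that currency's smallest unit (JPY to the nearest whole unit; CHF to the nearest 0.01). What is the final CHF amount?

HKD 8,200,000.00 ÷ 0.051801 = JPY 158,298,102
JPY 158,298,102 × 0.0058079 = CHF 919,379.55

CHF 919,379.55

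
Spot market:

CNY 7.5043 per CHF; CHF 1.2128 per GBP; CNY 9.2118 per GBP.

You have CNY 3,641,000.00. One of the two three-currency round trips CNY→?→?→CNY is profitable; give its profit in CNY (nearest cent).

Profit: CNY 44,240.23

Profitable loop is CNY → CHF → GBP → CNY:
CNY 3,641,000.00 ÷ 7.5043 = CHF 485,188.49
CHF 485,188.49 ÷ 1.2128 = GBP 400,056.47
GBP 400,056.47 × 9.2118 = CNY 3,685,240.23
Profit = CNY 3,685,240.23 − CNY 3,641,000.00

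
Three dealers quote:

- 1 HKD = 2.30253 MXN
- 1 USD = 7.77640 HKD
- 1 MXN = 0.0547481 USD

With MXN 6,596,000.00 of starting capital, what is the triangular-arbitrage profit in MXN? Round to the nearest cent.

Profit: MXN 132,646.40

Profitable loop is MXN → HKD → USD → MXN:
MXN 6,596,000.00 ÷ 2.30253 = HKD 2,864,674.94
HKD 2,864,674.94 ÷ 7.77640 = USD 368,380.61
USD 368,380.61 ÷ 0.0547481 = MXN 6,728,646.40
Profit = MXN 6,728,646.40 − MXN 6,596,000.00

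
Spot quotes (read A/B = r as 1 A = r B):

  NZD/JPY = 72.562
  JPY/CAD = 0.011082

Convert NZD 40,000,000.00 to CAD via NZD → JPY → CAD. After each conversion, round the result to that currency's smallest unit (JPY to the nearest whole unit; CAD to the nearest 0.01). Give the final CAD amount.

NZD 40,000,000.00 × 72.562 = JPY 2,902,480,000
JPY 2,902,480,000 × 0.011082 = CAD 32,165,283.36

CAD 32,165,283.36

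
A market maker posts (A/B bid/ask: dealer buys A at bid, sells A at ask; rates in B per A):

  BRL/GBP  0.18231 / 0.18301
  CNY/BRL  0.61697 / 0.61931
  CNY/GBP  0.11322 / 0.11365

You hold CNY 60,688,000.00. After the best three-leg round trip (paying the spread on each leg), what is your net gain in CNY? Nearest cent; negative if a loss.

Net result: CNY -64,212.97 (no profitable arbitrage after spreads)

Best loop CNY → GBP → BRL → CNY:
CNY 60,688,000.00 × 0.11322 (sell CNY at bid) = GBP 6,871,095.36
GBP 6,871,095.36 ÷ 0.18301 (buy BRL at ask) = BRL 37,544,917.55
BRL 37,544,917.55 ÷ 0.61931 (buy CNY at ask) = CNY 60,623,787.03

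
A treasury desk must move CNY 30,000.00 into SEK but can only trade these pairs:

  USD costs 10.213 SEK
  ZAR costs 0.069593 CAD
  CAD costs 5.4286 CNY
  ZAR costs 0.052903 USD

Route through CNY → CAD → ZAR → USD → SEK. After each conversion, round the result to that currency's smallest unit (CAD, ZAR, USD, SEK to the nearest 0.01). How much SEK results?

SEK 42,904.40

CNY 30,000.00 ÷ 5.4286 = CAD 5,526.29
CAD 5,526.29 ÷ 0.069593 = ZAR 79,408.70
ZAR 79,408.70 × 0.052903 = USD 4,200.96
USD 4,200.96 × 10.213 = SEK 42,904.40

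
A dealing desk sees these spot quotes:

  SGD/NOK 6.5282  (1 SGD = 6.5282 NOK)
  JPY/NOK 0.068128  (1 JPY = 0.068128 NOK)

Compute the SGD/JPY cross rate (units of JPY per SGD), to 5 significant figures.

1 SGD × 6.5282 = 6.5282 NOK
6.5282 NOK ÷ 0.068128 = 95.8226 JPY

SGD/JPY = 95.823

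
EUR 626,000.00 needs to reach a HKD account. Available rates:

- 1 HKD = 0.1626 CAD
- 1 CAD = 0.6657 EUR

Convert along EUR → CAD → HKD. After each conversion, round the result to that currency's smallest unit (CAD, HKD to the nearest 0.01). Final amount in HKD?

EUR 626,000.00 ÷ 0.6657 = CAD 940,363.53
CAD 940,363.53 ÷ 0.1626 = HKD 5,783,293.54

HKD 5,783,293.54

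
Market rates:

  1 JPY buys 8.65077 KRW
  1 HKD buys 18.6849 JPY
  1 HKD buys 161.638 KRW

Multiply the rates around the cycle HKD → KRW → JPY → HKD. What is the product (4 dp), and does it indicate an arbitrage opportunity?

1.0000 (no arbitrage)

Around HKD → KRW → JPY → HKD: 1 × 161.638 ÷ 8.65077 ÷ 18.6849 = 0.999995
Product ≈ 1 (deviation 0.000%, within rounding noise).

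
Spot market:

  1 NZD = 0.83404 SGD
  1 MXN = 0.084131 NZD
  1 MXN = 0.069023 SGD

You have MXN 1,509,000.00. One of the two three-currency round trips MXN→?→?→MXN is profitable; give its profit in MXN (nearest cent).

Profit: MXN 25,045.85

Profitable loop is MXN → NZD → SGD → MXN:
MXN 1,509,000.00 × 0.084131 = NZD 126,953.68
NZD 126,953.68 × 0.83404 = SGD 105,884.45
SGD 105,884.45 ÷ 0.069023 = MXN 1,534,045.85
Profit = MXN 1,534,045.85 − MXN 1,509,000.00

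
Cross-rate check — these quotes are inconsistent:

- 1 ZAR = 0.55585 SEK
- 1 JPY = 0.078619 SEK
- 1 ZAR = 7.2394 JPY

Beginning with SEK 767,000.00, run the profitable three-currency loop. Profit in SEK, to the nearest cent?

Profitable loop is SEK → ZAR → JPY → SEK:
SEK 767,000.00 ÷ 0.55585 = ZAR 1,379,868.67
ZAR 1,379,868.67 × 7.2394 = JPY 9,989,421
JPY 9,989,421 × 0.078619 = SEK 785,358.31
Profit = SEK 785,358.31 − SEK 767,000.00

Profit: SEK 18,358.31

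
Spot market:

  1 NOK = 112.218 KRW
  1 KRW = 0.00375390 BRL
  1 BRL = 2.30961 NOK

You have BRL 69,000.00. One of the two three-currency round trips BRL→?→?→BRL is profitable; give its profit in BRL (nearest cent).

Profit: BRL 1,919.43

Profitable loop is BRL → KRW → NOK → BRL:
BRL 69,000.00 ÷ 0.00375390 = KRW 18,380,884
KRW 18,380,884 ÷ 112.218 = NOK 163,796.22
NOK 163,796.22 ÷ 2.30961 = BRL 70,919.43
Profit = BRL 70,919.43 − BRL 69,000.00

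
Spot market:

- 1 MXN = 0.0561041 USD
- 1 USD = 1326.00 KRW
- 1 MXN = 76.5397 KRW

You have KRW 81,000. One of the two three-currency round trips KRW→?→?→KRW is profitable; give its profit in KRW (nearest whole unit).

Profit: KRW 2,336

Profitable loop is KRW → USD → MXN → KRW:
KRW 81,000 ÷ 1326.00 = USD 61.09
USD 61.09 ÷ 0.0561041 = MXN 1,088.80
MXN 1,088.80 × 76.5397 = KRW 83,336
Profit = KRW 83,336 − KRW 81,000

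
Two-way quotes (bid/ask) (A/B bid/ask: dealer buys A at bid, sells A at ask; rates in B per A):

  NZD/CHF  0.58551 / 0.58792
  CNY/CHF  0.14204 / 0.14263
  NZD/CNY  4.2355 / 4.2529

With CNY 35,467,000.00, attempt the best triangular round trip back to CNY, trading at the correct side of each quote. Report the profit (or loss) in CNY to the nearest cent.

Best loop CNY → CHF → NZD → CNY:
CNY 35,467,000.00 × 0.14204 (sell CNY at bid) = CHF 5,037,732.68
CHF 5,037,732.68 ÷ 0.58792 (buy NZD at ask) = NZD 8,568,738.40
NZD 8,568,738.40 × 4.2355 (sell NZD at bid) = CNY 36,292,891.49

Net profit: CNY 825,891.49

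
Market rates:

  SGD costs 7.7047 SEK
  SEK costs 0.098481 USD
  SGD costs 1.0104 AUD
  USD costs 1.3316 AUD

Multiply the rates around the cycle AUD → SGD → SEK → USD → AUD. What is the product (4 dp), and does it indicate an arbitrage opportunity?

1.0000 (no arbitrage)

Around AUD → SGD → SEK → USD → AUD: 1 ÷ 1.0104 × 7.7047 × 0.098481 × 1.3316 = 0.999974
Product ≈ 1 (deviation 0.003%, within rounding noise).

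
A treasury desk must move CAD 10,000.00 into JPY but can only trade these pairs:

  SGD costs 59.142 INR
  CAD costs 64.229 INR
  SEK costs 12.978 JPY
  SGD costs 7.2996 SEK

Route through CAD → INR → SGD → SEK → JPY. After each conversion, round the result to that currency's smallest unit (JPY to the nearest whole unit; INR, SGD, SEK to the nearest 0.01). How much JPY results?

JPY 1,028,826

CAD 10,000.00 × 64.229 = INR 642,290.00
INR 642,290.00 ÷ 59.142 = SGD 10,860.13
SGD 10,860.13 × 7.2996 = SEK 79,274.60
SEK 79,274.60 × 12.978 = JPY 1,028,826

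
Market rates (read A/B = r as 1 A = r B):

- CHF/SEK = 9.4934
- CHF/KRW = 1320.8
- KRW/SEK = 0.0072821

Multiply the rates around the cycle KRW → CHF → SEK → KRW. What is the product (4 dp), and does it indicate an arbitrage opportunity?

Around KRW → CHF → SEK → KRW: 1 ÷ 1320.8 × 9.4934 ÷ 0.0072821 = 0.987025
Product < 1; profitable direction is KRW → SEK → CHF → KRW.

0.9870 (arbitrage exists)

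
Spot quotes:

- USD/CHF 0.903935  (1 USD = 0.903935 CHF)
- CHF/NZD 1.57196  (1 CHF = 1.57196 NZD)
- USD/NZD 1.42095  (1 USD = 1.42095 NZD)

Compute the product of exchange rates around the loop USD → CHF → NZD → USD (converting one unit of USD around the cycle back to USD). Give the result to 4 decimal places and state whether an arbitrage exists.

1.0000 (no arbitrage)

Around USD → CHF → NZD → USD: 1 × 0.903935 × 1.57196 ÷ 1.42095 = 1.000000
Product ≈ 1 (deviation 0.000%, within rounding noise).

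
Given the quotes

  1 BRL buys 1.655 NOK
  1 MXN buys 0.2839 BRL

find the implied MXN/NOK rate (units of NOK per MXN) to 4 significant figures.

1 MXN × 0.2839 = 0.2839 BRL
0.2839 BRL × 1.655 = 0.469855 NOK

MXN/NOK = 0.4699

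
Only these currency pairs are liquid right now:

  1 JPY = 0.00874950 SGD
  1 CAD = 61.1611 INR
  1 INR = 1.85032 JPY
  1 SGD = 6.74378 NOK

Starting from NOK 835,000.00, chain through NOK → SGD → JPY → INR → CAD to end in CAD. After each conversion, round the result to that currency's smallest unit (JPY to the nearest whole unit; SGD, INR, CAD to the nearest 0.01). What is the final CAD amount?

CAD 125,048.28

NOK 835,000.00 ÷ 6.74378 = SGD 123,817.80
SGD 123,817.80 ÷ 0.00874950 = JPY 14,151,414
JPY 14,151,414 ÷ 1.85032 = INR 7,648,090.06
INR 7,648,090.06 ÷ 61.1611 = CAD 125,048.28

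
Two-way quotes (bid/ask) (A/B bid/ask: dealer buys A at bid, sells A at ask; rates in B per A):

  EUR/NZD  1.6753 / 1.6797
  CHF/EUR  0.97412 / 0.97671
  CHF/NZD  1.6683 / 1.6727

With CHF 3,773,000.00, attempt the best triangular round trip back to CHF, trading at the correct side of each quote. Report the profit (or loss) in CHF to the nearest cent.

Net profit: CHF 63,750.85

Best loop CHF → NZD → EUR → CHF:
CHF 3,773,000.00 × 1.6683 (sell CHF at bid) = NZD 6,294,495.90
NZD 6,294,495.90 ÷ 1.6797 (buy EUR at ask) = EUR 3,747,392.93
EUR 3,747,392.93 ÷ 0.97671 (buy CHF at ask) = CHF 3,836,750.85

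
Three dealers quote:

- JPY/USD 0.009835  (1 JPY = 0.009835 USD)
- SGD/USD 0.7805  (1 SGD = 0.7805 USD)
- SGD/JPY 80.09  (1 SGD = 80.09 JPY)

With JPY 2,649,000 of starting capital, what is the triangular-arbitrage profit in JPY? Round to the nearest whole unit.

Profit: JPY 24,386

Profitable loop is JPY → USD → SGD → JPY:
JPY 2,649,000 × 0.009835 = USD 26,052.92
USD 26,052.92 ÷ 0.7805 = SGD 33,379.78
SGD 33,379.78 × 80.09 = JPY 2,673,386
Profit = JPY 2,673,386 − JPY 2,649,000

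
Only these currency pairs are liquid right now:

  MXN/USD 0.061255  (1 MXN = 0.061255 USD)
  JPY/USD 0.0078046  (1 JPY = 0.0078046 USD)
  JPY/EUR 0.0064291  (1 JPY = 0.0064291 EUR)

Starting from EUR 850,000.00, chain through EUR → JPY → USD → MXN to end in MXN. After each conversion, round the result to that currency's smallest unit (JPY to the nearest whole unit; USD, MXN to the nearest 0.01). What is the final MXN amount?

EUR 850,000.00 ÷ 0.0064291 = JPY 132,211,352
JPY 132,211,352 × 0.0078046 = USD 1,031,856.72
USD 1,031,856.72 ÷ 0.061255 = MXN 16,845,265.20

MXN 16,845,265.20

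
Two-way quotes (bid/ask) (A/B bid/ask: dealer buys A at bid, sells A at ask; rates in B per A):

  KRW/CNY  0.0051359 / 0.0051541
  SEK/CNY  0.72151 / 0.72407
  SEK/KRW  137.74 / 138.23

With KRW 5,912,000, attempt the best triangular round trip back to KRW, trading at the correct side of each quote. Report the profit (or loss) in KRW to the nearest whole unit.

Net profit: KRW 75,171

Best loop KRW → SEK → CNY → KRW:
KRW 5,912,000 ÷ 138.23 (buy SEK at ask) = SEK 42,769.30
SEK 42,769.30 × 0.72151 (sell SEK at bid) = CNY 30,858.48
CNY 30,858.48 ÷ 0.0051541 (buy KRW at ask) = KRW 5,987,171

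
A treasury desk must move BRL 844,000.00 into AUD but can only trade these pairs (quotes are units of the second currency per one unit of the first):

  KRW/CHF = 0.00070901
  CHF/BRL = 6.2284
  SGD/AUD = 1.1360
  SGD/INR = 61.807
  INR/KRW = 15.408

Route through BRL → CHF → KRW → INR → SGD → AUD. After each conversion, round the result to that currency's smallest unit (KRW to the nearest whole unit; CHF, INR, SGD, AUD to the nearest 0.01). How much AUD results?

AUD 227,985.91

BRL 844,000.00 ÷ 6.2284 = CHF 135,508.32
CHF 135,508.32 ÷ 0.00070901 = KRW 191,123,285
KRW 191,123,285 ÷ 15.408 = INR 12,404,159.20
INR 12,404,159.20 ÷ 61.807 = SGD 200,691.82
SGD 200,691.82 × 1.1360 = AUD 227,985.91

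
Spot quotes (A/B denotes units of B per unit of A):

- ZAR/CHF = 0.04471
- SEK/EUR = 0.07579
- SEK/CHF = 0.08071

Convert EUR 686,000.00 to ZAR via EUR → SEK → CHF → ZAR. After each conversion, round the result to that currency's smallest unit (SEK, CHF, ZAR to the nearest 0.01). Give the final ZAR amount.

EUR 686,000.00 ÷ 0.07579 = SEK 9,051,326.03
SEK 9,051,326.03 × 0.08071 = CHF 730,532.52
CHF 730,532.52 ÷ 0.04471 = ZAR 16,339,354.06

ZAR 16,339,354.06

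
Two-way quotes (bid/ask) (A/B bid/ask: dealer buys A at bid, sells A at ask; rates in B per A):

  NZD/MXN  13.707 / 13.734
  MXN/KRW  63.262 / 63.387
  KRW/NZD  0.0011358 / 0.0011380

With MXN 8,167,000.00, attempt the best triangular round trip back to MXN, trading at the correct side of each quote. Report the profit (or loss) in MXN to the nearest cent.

Best loop MXN → NZD → KRW → MXN:
MXN 8,167,000.00 ÷ 13.734 (buy NZD at ask) = NZD 594,655.60
NZD 594,655.60 ÷ 0.0011380 (buy KRW at ask) = KRW 522,544,463
KRW 522,544,463 ÷ 63.387 (buy MXN at ask) = MXN 8,243,716.59

Net profit: MXN 76,716.59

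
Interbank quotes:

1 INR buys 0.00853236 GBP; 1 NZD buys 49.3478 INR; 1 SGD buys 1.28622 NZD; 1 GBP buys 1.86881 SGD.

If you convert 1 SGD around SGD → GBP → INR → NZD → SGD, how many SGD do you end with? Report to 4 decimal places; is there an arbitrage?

0.9881 (arbitrage exists)

Around SGD → GBP → INR → NZD → SGD: 1 ÷ 1.86881 ÷ 0.00853236 ÷ 49.3478 ÷ 1.28622 = 0.988058
Product < 1; profitable direction is SGD → NZD → INR → GBP → SGD.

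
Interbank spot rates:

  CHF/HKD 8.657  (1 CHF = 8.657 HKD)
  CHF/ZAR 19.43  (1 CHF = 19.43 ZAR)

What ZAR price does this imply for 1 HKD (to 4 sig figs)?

HKD/ZAR = 2.244

1 HKD ÷ 8.657 = 0.115513 CHF
0.115513 CHF × 19.43 = 2.24443 ZAR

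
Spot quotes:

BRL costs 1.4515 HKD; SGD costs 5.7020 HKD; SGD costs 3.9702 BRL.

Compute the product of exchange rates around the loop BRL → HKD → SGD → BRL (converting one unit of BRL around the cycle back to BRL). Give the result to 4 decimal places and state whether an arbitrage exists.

Around BRL → HKD → SGD → BRL: 1 × 1.4515 ÷ 5.7020 × 3.9702 = 1.010653
Product > 1; profitable direction is BRL → HKD → SGD → BRL.

1.0107 (arbitrage exists)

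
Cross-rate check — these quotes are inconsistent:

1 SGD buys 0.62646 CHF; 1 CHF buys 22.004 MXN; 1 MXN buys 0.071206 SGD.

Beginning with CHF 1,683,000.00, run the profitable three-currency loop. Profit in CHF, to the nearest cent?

Profitable loop is CHF → SGD → MXN → CHF:
CHF 1,683,000.00 ÷ 0.62646 = SGD 2,686,524.28
SGD 2,686,524.28 ÷ 0.071206 = MXN 37,728,903.17
MXN 37,728,903.17 ÷ 22.004 = CHF 1,714,638.39
Profit = CHF 1,714,638.39 − CHF 1,683,000.00

Profit: CHF 31,638.39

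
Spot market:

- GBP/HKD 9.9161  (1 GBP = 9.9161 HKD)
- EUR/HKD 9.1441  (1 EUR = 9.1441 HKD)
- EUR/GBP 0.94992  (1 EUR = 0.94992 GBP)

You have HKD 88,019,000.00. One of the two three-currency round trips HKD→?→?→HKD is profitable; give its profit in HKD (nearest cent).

Profitable loop is HKD → EUR → GBP → HKD:
HKD 88,019,000.00 ÷ 9.1441 = EUR 9,625,769.62
EUR 9,625,769.62 × 0.94992 = GBP 9,143,711.08
GBP 9,143,711.08 × 9.9161 = HKD 90,669,953.43
Profit = HKD 90,669,953.43 − HKD 88,019,000.00

Profit: HKD 2,650,953.43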